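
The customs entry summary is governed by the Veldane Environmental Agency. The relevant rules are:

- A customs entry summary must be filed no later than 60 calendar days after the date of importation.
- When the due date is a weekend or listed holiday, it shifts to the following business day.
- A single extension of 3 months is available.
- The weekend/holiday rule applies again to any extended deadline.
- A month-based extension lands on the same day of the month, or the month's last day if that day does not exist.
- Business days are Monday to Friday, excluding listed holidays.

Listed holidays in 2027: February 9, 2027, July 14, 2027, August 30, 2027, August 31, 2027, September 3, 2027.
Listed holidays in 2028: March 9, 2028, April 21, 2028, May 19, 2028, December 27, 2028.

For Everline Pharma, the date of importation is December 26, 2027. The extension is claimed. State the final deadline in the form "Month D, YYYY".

May 24, 2028

From December 26, 2027, 60 calendar days later is February 24, 2028.
February 24, 2028 falls on a Thursday, which is a business day, so no adjustment is needed.
Add 3 months to February 24, 2028: May 24, 2028.
Since May 24, 2028 is a Wednesday and not a holiday, the date is unchanged.
So the filing is due May 24, 2028.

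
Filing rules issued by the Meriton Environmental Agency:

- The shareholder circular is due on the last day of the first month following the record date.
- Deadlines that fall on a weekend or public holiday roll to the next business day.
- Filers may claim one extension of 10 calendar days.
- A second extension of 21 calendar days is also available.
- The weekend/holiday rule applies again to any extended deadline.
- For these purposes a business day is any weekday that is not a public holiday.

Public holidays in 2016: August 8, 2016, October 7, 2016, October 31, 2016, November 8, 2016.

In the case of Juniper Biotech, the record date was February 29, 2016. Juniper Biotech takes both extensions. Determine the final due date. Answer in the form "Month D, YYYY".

May 2, 2016

1 month after February 29, 2016 falls in March 2016; the last day of that month is March 31, 2016.
Since March 31, 2016 is a Thursday and not a holiday, the date is unchanged.
The 10-calendar-day extension moves the deadline from March 31, 2016 to April 10, 2016.
April 10, 2016 falls on a Sunday. Rolling to the next business day gives April 11, 2016, a Monday.
With the 21-day extension, April 11, 2016 becomes May 2, 2016.
May 2, 2016 (Monday) is already a business day.
The final due date is May 2, 2016.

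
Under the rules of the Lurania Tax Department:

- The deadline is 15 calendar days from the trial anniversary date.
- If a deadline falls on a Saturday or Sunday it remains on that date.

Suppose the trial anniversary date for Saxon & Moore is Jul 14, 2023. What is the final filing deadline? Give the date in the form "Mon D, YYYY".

Jul 29, 2023

15 calendar days after Jul 14, 2023 is Jul 29, 2023.
No adjustment is made for weekends or holidays, so Jul 29, 2023 stands.
Final deadline: Jul 29, 2023.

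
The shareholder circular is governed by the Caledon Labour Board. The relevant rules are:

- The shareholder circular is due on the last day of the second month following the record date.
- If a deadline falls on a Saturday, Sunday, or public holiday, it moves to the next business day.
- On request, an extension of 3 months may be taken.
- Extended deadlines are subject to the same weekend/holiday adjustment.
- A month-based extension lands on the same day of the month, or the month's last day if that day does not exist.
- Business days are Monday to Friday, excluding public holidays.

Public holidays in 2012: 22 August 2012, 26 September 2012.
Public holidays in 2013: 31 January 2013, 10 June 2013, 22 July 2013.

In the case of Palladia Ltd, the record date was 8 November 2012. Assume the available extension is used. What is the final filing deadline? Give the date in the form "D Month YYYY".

1 May 2013

2 months after 8 November 2012 is January 2013; that month ends on 31 January 2013.
31 January 2013 is a listed holiday, so it moves to the next business day, 1 February 2013 (Friday).
The 3 months extension carries 1 February 2013 to 1 May 2013.
1 May 2013 falls on a Wednesday, which is a business day, so no adjustment is needed.
The final due date is 1 May 2013.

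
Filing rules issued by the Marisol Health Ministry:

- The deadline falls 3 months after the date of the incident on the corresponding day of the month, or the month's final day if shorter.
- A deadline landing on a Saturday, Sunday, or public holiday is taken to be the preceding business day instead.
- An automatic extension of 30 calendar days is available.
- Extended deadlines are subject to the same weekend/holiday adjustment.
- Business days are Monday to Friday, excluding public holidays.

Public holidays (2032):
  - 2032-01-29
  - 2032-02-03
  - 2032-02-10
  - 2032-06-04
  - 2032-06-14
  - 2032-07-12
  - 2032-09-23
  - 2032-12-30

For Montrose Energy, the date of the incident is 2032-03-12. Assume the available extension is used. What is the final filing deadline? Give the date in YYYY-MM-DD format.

Moving 3 months forward from 2032-03-12 on the corresponding day gives 2032-06-12.
2032-06-12 is a Saturday; the preceding business day is 2032-06-11 (Friday).
Applying the 30-calendar-day extension: 2032-06-11 + 30 days = 2032-07-11.
2032-07-11 is a Sunday; the preceding business day is 2032-07-09 (Friday).
Deadline: 2032-07-09.

2032-07-09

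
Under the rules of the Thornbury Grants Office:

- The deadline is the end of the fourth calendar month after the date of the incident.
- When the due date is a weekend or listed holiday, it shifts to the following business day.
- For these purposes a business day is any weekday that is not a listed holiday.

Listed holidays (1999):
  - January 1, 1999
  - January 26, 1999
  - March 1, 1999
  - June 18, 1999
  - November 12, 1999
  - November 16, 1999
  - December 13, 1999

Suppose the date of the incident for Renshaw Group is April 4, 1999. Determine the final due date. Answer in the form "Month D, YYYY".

August 31, 1999

4 months after April 4, 1999 falls in August 1999; the last day of that month is August 31, 1999.
August 31, 1999 is a Tuesday and not a listed holiday, so it stands.
So the filing is due August 31, 1999.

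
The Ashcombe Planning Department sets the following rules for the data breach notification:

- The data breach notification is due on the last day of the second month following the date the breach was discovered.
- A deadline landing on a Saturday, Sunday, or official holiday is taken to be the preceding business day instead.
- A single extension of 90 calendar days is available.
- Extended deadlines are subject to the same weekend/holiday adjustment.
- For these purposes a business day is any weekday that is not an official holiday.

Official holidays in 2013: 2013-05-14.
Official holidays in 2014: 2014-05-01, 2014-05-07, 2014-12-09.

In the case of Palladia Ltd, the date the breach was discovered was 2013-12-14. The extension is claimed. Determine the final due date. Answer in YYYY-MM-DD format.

The second month after 2013-12-14 is February 2014, whose last day is 2014-02-28.
2014-02-28 (Friday) is already a business day.
Applying the 90-calendar-day extension: 2014-02-28 + 90 days = 2014-05-29.
2014-05-29 falls on a Thursday, which is a business day, so no adjustment is needed.
The final due date is 2014-05-29.

2014-05-29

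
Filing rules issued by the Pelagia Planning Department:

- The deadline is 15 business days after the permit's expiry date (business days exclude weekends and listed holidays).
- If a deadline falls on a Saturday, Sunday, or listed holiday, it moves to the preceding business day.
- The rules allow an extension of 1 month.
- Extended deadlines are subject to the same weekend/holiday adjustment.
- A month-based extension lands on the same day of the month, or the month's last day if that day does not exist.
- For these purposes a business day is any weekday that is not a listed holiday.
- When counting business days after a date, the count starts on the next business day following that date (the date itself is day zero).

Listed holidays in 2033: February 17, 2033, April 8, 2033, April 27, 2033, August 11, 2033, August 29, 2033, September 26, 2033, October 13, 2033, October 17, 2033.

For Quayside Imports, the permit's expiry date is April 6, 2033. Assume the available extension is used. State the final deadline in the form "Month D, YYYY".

15 business days after April 6, 2033, excluding weekends and holidays, is April 29, 2033.
April 29, 2033 is a Friday and not a listed holiday, so it stands.
Applying the 1 month extension: 1 month after April 29, 2033 is May 29, 2033.
May 29, 2033 is a Sunday, so it moves to the preceding business day, May 27, 2033 (Friday).
Final deadline: May 27, 2033.

May 27, 2033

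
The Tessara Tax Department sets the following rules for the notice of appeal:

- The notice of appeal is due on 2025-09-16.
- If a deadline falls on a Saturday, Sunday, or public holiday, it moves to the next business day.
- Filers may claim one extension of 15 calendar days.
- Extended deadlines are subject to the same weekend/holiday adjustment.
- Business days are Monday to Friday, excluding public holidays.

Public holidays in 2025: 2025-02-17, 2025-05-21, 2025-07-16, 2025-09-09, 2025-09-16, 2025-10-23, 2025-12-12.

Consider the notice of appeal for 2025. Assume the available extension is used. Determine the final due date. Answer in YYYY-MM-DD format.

2025-10-02

Start from the fixed due date, 2025-09-16.
2025-09-16 is a listed holiday; the next business day is 2025-09-17 (Wednesday).
Add the 15 calendar-day extension to 2025-09-17: 2025-10-02.
2025-10-02 falls on a Thursday, which is a business day, so no adjustment is needed.
The final due date is 2025-10-02.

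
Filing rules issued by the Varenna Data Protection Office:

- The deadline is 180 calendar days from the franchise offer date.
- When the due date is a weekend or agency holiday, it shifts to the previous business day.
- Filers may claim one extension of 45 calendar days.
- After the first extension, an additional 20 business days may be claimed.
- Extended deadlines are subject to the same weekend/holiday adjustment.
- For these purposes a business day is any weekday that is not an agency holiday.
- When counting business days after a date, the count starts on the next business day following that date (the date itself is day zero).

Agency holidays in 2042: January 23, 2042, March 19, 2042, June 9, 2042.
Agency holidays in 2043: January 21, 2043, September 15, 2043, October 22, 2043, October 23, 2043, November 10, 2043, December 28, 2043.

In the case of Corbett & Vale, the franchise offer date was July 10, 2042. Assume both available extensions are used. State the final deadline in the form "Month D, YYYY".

March 20, 2043

From July 10, 2042, 180 calendar days later is January 6, 2043.
January 6, 2043 (Tuesday) is already a business day.
With the 45-day extension, January 6, 2043 becomes February 20, 2043.
February 20, 2043 falls on a Friday, which is a business day, so no adjustment is needed.
The 20-business-day extension runs from February 20, 2043 to March 20, 2043.
March 20, 2043 falls on a Friday, which is a business day, so no adjustment is needed.
So the filing is due March 20, 2043.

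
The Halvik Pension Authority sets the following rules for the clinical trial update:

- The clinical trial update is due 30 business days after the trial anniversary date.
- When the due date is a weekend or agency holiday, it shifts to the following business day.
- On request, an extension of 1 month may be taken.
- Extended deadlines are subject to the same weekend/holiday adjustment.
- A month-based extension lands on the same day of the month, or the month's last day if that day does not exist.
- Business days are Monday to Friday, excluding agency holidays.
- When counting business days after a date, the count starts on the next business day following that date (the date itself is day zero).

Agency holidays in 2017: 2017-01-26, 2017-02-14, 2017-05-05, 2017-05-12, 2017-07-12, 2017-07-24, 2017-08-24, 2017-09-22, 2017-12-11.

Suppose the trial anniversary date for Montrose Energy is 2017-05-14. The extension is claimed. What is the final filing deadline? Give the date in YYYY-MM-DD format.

Starting the day after 2017-05-14 and counting 30 business days lands on 2017-06-23.
2017-06-23 (Friday) is already a business day.
Add 1 month to 2017-06-23: 2017-07-23.
2017-07-23 is a Sunday; the next business day is 2017-07-25 (Tuesday).
Final deadline: 2017-07-25.

2017-07-25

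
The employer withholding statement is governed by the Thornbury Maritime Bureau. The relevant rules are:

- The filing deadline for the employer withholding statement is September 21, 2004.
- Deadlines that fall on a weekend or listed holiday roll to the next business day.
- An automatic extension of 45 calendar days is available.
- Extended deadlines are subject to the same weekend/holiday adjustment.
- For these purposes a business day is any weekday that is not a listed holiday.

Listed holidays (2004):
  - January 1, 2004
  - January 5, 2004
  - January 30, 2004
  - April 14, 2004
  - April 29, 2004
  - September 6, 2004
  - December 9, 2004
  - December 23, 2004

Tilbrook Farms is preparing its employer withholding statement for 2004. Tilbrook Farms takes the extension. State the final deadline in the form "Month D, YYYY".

November 5, 2004

Start from the fixed due date, September 21, 2004.
September 21, 2004 falls on a Tuesday, which is a business day, so no adjustment is needed.
Applying the 45-calendar-day extension: September 21, 2004 + 45 days = November 5, 2004.
Since November 5, 2004 is a Friday and not a holiday, the date is unchanged.
Deadline: November 5, 2004.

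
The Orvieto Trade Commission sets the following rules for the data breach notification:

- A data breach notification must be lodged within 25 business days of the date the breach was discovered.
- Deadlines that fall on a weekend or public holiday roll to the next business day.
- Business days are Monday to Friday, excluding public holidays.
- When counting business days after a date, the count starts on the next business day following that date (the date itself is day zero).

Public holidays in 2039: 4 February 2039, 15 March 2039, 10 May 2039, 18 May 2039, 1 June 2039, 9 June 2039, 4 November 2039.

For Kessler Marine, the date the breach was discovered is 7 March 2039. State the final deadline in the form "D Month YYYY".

12 April 2039

25 business days after 7 March 2039, excluding weekends and holidays, is 12 April 2039.
12 April 2039 falls on a Tuesday, which is a business day, so no adjustment is needed.
So the filing is due 12 April 2039.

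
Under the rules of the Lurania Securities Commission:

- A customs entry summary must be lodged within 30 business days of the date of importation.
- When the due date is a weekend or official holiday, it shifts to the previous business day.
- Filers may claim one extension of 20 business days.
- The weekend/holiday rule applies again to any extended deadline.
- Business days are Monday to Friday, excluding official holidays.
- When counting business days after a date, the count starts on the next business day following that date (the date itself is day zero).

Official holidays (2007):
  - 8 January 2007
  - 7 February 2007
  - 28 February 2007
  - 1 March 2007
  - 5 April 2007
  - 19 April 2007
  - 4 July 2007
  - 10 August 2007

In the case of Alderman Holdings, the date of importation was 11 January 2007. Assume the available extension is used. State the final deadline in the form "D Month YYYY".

27 March 2007

Starting the day after 11 January 2007 and counting 30 business days lands on 23 February 2007.
Since 23 February 2007 is a Friday and not a holiday, the date is unchanged.
Applying the 20-business-day extension: 20 business days after 23 February 2007 is 27 March 2007.
Since 27 March 2007 is a Tuesday and not a holiday, the date is unchanged.
Final deadline: 27 March 2007.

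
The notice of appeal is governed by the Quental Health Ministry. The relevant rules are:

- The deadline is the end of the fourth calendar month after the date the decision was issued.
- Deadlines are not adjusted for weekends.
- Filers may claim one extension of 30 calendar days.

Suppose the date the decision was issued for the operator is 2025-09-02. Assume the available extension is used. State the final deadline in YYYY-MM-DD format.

4 months after 2025-09-02 is January 2026; that month ends on 2026-01-31.
2026-01-31 is a Saturday; no weekend or holiday adjustment applies.
With the 30-day extension, 2026-01-31 becomes 2026-03-02.
2026-03-02 is a Monday; no weekend or holiday adjustment applies.
Final deadline: 2026-03-02.

2026-03-02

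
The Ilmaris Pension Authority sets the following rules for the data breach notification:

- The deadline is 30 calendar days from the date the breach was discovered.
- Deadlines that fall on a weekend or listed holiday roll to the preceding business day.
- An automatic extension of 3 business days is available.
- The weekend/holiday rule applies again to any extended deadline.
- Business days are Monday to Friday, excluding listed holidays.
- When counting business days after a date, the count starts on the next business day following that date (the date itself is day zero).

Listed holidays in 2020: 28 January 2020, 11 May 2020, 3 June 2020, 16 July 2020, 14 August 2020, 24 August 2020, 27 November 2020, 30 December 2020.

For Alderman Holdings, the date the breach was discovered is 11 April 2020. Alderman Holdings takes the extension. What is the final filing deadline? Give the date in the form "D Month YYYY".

Trigger date 11 April 2020 + 30 calendar days = 11 May 2020.
11 May 2020 is a listed holiday; the preceding business day is 8 May 2020 (Friday).
The 3-business-day extension runs from 8 May 2020 to 14 May 2020.
Since 14 May 2020 is a Thursday and not a holiday, the date is unchanged.
So the filing is due 14 May 2020.

14 May 2020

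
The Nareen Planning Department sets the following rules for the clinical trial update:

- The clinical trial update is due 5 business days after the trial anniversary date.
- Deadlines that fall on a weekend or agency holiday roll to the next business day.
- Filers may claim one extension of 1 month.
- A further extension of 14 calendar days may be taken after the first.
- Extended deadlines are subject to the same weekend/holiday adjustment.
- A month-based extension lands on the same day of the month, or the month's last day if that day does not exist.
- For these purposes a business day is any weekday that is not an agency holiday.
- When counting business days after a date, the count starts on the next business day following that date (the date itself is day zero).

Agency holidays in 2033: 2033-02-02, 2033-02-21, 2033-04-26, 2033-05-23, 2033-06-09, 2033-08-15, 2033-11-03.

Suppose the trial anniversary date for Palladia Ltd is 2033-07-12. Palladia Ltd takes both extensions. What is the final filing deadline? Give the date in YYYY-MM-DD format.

2033-09-02

Starting the day after 2033-07-12 and counting 5 business days lands on 2033-07-19.
Since 2033-07-19 is a Tuesday and not a holiday, the date is unchanged.
The 1 month extension carries 2033-07-19 to 2033-08-19.
Since 2033-08-19 is a Friday and not a holiday, the date is unchanged.
With the 14-day extension, 2033-08-19 becomes 2033-09-02.
2033-09-02 (Friday) is already a business day.
The final due date is 2033-09-02.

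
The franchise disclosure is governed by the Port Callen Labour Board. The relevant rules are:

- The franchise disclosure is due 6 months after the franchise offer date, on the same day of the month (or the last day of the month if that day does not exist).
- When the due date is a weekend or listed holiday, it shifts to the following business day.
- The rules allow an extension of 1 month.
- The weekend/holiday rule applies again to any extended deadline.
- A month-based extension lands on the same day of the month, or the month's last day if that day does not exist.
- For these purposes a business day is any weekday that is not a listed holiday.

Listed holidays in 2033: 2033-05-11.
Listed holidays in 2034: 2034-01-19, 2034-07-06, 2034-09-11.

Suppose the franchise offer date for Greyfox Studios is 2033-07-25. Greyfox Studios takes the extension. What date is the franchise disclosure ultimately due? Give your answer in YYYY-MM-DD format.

2034-02-27

Moving 6 months forward from 2033-07-25 on the corresponding day gives 2034-01-25.
2034-01-25 falls on a Wednesday, which is a business day, so no adjustment is needed.
The 1 month extension carries 2034-01-25 to 2034-02-25.
2034-02-25 is a Saturday; the next business day is 2034-02-27 (Monday).
Final deadline: 2034-02-27.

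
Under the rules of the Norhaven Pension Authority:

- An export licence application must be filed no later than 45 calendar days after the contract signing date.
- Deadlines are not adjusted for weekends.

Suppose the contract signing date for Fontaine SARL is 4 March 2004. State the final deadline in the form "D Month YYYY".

18 April 2004

Trigger date 4 March 2004 + 45 calendar days = 18 April 2004.
18 April 2004 is a Sunday; no weekend or holiday adjustment applies.
Deadline: 18 April 2004.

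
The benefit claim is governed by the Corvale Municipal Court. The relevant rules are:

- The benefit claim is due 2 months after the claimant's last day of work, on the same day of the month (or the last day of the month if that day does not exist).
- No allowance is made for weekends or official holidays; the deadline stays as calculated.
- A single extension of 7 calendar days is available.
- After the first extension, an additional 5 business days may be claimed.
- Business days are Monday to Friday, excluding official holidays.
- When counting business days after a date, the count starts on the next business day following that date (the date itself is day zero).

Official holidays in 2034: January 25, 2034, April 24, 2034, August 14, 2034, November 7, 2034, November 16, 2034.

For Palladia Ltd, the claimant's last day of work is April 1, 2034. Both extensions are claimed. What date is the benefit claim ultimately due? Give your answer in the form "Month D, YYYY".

June 15, 2034

2 months after April 1, 2034, on the same day of the month, is June 1, 2034.
June 1, 2034 falls on a Thursday. The rules make no weekend/holiday allowance, so it remains June 1, 2034.
The 7-calendar-day extension moves the deadline from June 1, 2034 to June 8, 2034.
June 8, 2034 is a Thursday; no weekend or holiday adjustment applies.
The 5-business-day extension runs from June 8, 2034 to June 15, 2034.
June 15, 2034 falls on a Thursday. The rules make no weekend/holiday allowance, so it remains June 15, 2034.
The final due date is June 15, 2034.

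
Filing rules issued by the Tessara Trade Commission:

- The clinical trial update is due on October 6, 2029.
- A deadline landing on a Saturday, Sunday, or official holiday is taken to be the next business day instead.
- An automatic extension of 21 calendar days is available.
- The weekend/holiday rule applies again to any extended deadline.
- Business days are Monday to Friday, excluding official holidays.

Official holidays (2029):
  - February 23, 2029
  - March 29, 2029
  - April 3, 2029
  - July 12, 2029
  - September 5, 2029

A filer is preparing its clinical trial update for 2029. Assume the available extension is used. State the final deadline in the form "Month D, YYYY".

The stated deadline is October 6, 2029.
October 6, 2029 is a Saturday, so it moves to the next business day, October 8, 2029 (Monday).
Applying the 21-calendar-day extension: October 8, 2029 + 21 days = October 29, 2029.
October 29, 2029 (Monday) is already a business day.
Final deadline: October 29, 2029.

October 29, 2029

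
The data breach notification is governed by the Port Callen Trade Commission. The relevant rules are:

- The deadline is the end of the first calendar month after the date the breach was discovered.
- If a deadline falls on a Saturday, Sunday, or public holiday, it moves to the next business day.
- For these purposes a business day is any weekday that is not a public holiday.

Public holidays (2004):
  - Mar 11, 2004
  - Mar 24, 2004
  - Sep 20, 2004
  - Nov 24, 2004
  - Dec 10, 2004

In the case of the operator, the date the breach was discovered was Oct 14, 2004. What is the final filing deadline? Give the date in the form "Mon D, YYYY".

Nov 30, 2004

1 month after Oct 14, 2004 falls in November 2004; the last day of that month is Nov 30, 2004.
Nov 30, 2004 (Tuesday) is already a business day.
Deadline: Nov 30, 2004.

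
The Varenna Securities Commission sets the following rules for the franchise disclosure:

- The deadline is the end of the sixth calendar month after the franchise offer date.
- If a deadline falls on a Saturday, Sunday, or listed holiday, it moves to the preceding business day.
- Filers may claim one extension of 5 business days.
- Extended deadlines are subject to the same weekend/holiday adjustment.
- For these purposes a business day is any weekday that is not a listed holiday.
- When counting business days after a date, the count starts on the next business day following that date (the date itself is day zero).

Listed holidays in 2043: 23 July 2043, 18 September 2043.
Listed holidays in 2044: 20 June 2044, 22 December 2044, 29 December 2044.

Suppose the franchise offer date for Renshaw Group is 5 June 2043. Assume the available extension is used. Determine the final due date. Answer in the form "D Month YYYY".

7 January 2044

6 months after 5 June 2043 falls in December 2043; the last day of that month is 31 December 2043.
31 December 2043 is a Thursday and not a listed holiday, so it stands.
The 5-business-day extension runs from 31 December 2043 to 7 January 2044.
Since 7 January 2044 is a Thursday and not a holiday, the date is unchanged.
Final deadline: 7 January 2044.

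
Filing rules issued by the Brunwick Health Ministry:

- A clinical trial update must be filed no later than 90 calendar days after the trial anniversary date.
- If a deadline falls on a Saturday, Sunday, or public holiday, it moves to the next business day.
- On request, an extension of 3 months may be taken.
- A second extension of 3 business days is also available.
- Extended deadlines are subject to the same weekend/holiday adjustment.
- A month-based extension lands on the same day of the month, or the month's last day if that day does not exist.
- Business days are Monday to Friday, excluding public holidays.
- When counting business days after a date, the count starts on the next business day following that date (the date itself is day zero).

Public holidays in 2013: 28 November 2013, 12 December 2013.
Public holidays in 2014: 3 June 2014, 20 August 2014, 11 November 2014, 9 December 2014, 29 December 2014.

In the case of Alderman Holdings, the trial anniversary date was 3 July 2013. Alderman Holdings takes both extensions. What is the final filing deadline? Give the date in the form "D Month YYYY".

90 calendar days after 3 July 2013 is 1 October 2013.
1 October 2013 (Tuesday) is already a business day.
The 3 months extension carries 1 October 2013 to 1 January 2014.
1 January 2014 (Wednesday) is already a business day.
Applying the 3-business-day extension: 3 business days after 1 January 2014 is 6 January 2014.
6 January 2014 falls on a Monday, which is a business day, so no adjustment is needed.
So the filing is due 6 January 2014.

6 January 2014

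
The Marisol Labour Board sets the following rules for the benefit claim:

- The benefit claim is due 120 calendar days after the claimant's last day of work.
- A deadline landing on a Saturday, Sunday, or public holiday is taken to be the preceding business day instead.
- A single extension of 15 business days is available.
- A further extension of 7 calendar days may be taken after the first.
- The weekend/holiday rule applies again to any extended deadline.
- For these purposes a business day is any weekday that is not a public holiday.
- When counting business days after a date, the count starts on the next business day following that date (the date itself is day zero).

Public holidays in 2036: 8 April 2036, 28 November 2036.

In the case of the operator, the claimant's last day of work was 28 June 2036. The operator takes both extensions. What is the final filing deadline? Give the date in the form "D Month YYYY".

21 November 2036

Adding 120 calendar days to 28 June 2036 gives 26 October 2036.
26 October 2036 is a Sunday, so it moves to the preceding business day, 24 October 2036 (Friday).
The 15-business-day extension runs from 24 October 2036 to 14 November 2036.
14 November 2036 (Friday) is already a business day.
The 7-calendar-day extension moves the deadline from 14 November 2036 to 21 November 2036.
21 November 2036 is a Friday and not a listed holiday, so it stands.
So the filing is due 21 November 2036.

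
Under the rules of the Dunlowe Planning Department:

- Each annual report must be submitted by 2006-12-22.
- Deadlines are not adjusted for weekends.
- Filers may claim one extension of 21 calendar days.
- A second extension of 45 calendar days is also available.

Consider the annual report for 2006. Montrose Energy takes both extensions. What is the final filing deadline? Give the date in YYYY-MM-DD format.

2007-02-26

The statutory due date is 2006-12-22.
2006-12-22 is a Friday; no weekend or holiday adjustment applies.
Applying the 21-calendar-day extension: 2006-12-22 + 21 days = 2007-01-12.
2007-01-12 is a Friday; no weekend or holiday adjustment applies.
Applying the 45-calendar-day extension: 2007-01-12 + 45 days = 2007-02-26.
2007-02-26 falls on a Monday. The rules make no weekend/holiday allowance, so it remains 2007-02-26.
Final deadline: 2007-02-26.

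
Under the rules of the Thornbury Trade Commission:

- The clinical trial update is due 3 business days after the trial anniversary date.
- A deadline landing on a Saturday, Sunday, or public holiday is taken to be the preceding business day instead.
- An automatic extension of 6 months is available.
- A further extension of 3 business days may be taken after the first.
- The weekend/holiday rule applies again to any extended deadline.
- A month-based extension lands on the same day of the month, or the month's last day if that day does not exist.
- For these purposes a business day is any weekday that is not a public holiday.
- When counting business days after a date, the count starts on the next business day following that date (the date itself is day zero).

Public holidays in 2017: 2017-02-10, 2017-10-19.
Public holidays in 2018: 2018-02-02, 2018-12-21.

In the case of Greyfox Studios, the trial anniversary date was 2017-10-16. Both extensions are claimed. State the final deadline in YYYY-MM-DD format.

2018-04-25

3 business days after 2017-10-16, excluding weekends and holidays, is 2017-10-20.
Since 2017-10-20 is a Friday and not a holiday, the date is unchanged.
Applying the 6 months extension: 6 months after 2017-10-20 is 2018-04-20.
2018-04-20 (Friday) is already a business day.
Applying the 3-business-day extension: 3 business days after 2018-04-20 is 2018-04-25.
2018-04-25 is a Wednesday and not a listed holiday, so it stands.
The final due date is 2018-04-25.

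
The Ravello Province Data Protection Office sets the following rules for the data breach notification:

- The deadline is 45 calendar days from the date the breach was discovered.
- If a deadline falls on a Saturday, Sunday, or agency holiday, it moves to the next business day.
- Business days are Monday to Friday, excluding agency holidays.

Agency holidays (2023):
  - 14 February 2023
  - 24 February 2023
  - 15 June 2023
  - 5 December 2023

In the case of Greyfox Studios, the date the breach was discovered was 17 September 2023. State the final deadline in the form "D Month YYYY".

From 17 September 2023, 45 calendar days later is 1 November 2023.
1 November 2023 is a Wednesday and not a listed holiday, so it stands.
The final due date is 1 November 2023.

1 November 2023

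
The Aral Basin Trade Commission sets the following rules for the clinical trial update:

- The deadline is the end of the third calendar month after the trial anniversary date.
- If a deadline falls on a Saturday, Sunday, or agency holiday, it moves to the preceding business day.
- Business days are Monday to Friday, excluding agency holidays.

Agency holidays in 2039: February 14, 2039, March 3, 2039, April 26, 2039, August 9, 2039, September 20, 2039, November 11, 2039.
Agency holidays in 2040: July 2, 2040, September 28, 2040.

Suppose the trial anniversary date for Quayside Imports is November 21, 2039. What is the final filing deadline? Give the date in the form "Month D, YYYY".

The third month after November 21, 2039 is February 2040, whose last day is February 29, 2040.
Since February 29, 2040 is a Wednesday and not a holiday, the date is unchanged.
Final deadline: February 29, 2040.

February 29, 2040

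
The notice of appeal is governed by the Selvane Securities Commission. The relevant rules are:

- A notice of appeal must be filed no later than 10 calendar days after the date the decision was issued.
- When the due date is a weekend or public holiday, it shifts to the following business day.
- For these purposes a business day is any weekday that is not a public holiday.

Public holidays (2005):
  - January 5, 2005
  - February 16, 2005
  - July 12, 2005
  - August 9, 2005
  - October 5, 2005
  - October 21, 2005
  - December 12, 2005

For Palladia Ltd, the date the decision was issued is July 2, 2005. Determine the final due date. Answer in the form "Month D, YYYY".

Trigger date July 2, 2005 + 10 calendar days = July 12, 2005.
July 12, 2005 is a listed holiday; the next business day is July 13, 2005 (Wednesday).
So the filing is due July 13, 2005.

July 13, 2005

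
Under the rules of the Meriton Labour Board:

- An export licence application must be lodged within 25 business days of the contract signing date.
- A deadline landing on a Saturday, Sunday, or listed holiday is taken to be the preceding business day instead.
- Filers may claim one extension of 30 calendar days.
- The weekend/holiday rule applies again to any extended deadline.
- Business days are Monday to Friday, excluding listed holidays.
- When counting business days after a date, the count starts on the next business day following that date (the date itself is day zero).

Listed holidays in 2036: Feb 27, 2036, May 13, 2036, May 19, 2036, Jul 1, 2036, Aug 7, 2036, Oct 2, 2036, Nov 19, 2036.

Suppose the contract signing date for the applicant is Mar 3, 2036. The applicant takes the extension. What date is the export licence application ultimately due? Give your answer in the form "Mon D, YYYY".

Starting the day after Mar 3, 2036 and counting 25 business days lands on Apr 7, 2036.
Apr 7, 2036 (Monday) is already a business day.
Applying the 30-calendar-day extension: Apr 7, 2036 + 30 days = May 7, 2036.
May 7, 2036 falls on a Wednesday, which is a business day, so no adjustment is needed.
Deadline: May 7, 2036.

May 7, 2036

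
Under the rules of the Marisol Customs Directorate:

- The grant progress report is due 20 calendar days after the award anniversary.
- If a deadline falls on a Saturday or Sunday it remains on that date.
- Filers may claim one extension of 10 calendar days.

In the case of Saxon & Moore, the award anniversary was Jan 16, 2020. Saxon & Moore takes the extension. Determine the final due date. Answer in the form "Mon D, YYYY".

From Jan 16, 2020, 20 calendar days later is Feb 5, 2020.
Feb 5, 2020 falls on a Wednesday. The rules make no weekend/holiday allowance, so it remains Feb 5, 2020.
The 10-calendar-day extension moves the deadline from Feb 5, 2020 to Feb 15, 2020.
Feb 15, 2020 is a Saturday; no weekend or holiday adjustment applies.
Final deadline: Feb 15, 2020.

Feb 15, 2020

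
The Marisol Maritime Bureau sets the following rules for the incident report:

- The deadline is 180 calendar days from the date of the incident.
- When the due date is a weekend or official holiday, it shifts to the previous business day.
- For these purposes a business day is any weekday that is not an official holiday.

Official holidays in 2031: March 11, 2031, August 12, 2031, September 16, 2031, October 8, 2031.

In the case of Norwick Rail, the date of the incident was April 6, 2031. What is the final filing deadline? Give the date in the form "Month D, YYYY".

October 3, 2031

From April 6, 2031, 180 calendar days later is October 3, 2031.
Since October 3, 2031 is a Friday and not a holiday, the date is unchanged.
The final due date is October 3, 2031.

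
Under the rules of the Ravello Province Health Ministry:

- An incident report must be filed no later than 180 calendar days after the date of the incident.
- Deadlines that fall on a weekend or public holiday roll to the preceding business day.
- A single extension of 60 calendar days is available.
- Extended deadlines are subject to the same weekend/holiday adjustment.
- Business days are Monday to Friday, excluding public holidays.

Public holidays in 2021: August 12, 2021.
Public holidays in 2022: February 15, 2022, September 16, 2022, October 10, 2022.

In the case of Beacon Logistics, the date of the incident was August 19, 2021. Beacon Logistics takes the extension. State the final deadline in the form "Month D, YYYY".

April 15, 2022

From August 19, 2021, 180 calendar days later is February 15, 2022.
Because February 15, 2022 is a listed holiday, the deadline becomes February 14, 2022 (Monday).
With the 60-day extension, February 14, 2022 becomes April 15, 2022.
April 15, 2022 (Friday) is already a business day.
The final due date is April 15, 2022.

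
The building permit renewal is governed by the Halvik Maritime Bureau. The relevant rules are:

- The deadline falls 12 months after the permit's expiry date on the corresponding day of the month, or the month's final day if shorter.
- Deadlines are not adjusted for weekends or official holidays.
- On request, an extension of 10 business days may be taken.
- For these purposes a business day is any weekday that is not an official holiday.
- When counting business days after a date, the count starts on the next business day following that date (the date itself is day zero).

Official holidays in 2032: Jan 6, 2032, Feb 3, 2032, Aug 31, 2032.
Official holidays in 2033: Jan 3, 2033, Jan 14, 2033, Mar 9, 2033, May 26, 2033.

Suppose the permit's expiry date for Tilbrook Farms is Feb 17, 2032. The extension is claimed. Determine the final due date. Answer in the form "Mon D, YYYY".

Moving 12 months forward from Feb 17, 2032 on the corresponding day gives Feb 17, 2033.
Feb 17, 2033 is a Thursday; no weekend or holiday adjustment applies.
Counting 10 further business days from Feb 17, 2033 reaches Mar 3, 2033.
Mar 3, 2033 falls on a Thursday. The rules make no weekend/holiday allowance, so it remains Mar 3, 2033.
Final deadline: Mar 3, 2033.

Mar 3, 2033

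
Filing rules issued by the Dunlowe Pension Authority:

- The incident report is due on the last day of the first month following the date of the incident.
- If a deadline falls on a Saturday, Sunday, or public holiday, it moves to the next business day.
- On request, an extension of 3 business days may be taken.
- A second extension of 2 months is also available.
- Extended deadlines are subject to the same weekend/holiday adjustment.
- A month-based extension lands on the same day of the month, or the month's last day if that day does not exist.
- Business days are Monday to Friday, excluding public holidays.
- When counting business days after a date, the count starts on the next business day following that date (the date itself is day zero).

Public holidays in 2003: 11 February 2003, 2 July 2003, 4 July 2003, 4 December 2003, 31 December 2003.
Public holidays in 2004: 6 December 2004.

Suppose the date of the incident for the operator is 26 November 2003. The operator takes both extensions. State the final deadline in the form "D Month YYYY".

8 March 2004

1 month after 26 November 2003 is December 2003; that month ends on 31 December 2003.
31 December 2003 is a listed holiday, so it moves to the next business day, 1 January 2004 (Thursday).
The 3-business-day extension runs from 1 January 2004 to 6 January 2004.
6 January 2004 falls on a Tuesday, which is a business day, so no adjustment is needed.
Applying the 2 months extension: 2 months after 6 January 2004 is 6 March 2004.
Because 6 March 2004 is a Saturday, the deadline becomes 8 March 2004 (Monday).
The final due date is 8 March 2004.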